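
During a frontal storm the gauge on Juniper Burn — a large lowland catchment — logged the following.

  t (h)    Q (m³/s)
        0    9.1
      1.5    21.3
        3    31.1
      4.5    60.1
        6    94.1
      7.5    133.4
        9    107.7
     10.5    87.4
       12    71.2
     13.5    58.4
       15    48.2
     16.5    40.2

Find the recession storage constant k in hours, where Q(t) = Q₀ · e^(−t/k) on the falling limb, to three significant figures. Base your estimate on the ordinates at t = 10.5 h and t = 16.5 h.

k ≈ 7.73 h

On the falling limb, Q drops from 87.4 to 40.2 m³/s between t = 10.5 h and t = 16.5 h (Δt = 6 h).
k = −Δt / ln(Q₂/Q₁) = −6 / ln(40.2/87.4) = 7.73 h.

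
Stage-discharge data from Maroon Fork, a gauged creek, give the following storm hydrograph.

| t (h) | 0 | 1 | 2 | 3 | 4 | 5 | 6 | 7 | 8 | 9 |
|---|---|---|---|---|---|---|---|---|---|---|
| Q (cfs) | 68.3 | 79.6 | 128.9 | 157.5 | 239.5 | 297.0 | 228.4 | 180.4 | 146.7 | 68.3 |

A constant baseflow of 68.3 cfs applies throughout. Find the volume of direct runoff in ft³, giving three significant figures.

Direct-runoff ordinates (Q − Q_b): 0.0, 11.3, 60.6, 89.2, 171.2, 228.7, 160.1, 112.1, 78.4, 0.0 cfs.
ΣQ_DR = 911.6 cfs.
With Δt = 1 h = 3600 s, V = ΣQ_DR · Δt = 911.6 × 3600 = 3.28 × 10^6 ft³.

V ≈ 3.28 × 10^6 ft³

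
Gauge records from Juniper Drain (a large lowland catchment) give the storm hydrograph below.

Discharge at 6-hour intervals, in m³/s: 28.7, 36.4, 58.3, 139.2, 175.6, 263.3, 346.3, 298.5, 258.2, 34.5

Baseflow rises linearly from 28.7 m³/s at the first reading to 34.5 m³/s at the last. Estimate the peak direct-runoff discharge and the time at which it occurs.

Subtracting baseflow gives direct-runoff ordinates: 0.00, 7.06, 28.31, 108.57, 144.32, 231.38, 313.73, 265.29, 224.34, 0.00 m³/s.
The maximum is 313.73 m³/s, occurring at the reading for t = 36 h.

Q_p = 313.73 m³/s at t = 36 h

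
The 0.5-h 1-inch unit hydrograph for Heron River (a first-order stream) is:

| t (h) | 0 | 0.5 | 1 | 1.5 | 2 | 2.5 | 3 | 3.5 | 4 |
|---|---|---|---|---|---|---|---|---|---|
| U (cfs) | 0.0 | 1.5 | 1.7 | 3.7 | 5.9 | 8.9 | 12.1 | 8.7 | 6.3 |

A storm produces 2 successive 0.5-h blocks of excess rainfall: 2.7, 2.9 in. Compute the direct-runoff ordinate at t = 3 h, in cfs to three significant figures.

By discrete convolution, Q_j = Σ (P_i / 1 in) · U_{j−i}.
At t = 3 h (j=6): Q = (2.7/1)·12.1 + (2.9/1)·8.9 = 58.5 cfs.

Q ≈ 58.5 cfs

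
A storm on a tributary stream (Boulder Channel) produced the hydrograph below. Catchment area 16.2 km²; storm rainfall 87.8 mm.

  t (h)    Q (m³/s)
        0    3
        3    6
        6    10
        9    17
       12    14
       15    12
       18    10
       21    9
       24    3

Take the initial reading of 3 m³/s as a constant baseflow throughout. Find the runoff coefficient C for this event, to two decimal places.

ΣQ_DR = 57.00 m³/s; V = ΣQ_DR·Δt = 6.156 × 10^5 m³.
Runoff depth d = V / A = 38.00 mm.
C = d / P = 38.00 / 87.8 = 0.43.

C ≈ 0.43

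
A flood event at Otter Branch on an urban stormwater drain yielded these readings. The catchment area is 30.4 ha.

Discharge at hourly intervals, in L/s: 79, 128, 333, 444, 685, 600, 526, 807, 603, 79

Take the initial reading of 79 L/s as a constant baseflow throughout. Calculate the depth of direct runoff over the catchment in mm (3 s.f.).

d ≈ 41.4 mm

Direct runoff: 0.0, 49.0, 254.0, 365.0, 606.0, 521.0, 447.0, 728.0, 524.0, 0.0 L/s; ΣQ_DR = 3494 L/s.
V = ΣQ_DR · Δt = 3494 × 3600 s = 1.258 × 10^7 L.
Over A = 30.4 ha, depth = V / A = 41.4 mm.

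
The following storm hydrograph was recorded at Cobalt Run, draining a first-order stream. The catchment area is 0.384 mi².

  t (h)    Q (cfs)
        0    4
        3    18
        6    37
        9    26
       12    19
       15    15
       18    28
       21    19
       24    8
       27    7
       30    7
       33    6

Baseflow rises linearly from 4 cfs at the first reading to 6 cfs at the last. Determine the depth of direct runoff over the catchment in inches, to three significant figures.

Direct runoff: 0.00, 13.82, 32.64, 21.45, 14.27, 10.09, 22.91, 13.73, 2.55, 1.36, 1.18, 0.00 cfs; ΣQ_DR = 134.0 cfs.
V = ΣQ_DR · Δt = 134.0 × 10800 s = 1.447 × 10^6 ft³.
Over A = 0.384 mi², depth = V / A = 1.62 in.

d ≈ 1.62 in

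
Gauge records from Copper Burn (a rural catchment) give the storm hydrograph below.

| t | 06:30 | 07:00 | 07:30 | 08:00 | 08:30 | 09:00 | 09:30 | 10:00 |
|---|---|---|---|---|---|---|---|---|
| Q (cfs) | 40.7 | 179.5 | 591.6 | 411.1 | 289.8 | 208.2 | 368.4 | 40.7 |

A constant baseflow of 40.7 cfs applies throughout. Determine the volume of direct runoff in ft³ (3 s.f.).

V ≈ 3.25 × 10^6 ft³

Direct-runoff ordinates (Q − Q_b): 0.0, 138.8, 550.9, 370.4, 249.1, 167.5, 327.7, 0.0 cfs.
ΣQ_DR = 1804 cfs.
With Δt = 0.5 h = 1800 s, V = ΣQ_DR · Δt = 1804 × 1800 = 3.25 × 10^6 ft³.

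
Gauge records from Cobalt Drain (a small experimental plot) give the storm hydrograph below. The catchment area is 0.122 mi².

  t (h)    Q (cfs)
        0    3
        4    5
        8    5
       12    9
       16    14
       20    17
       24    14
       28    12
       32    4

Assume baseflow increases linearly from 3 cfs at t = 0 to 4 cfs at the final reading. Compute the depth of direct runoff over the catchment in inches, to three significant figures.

d ≈ 2.62 in

Direct runoff: 0.00, 1.88, 1.75, 5.62, 10.50, 13.38, 10.25, 8.12, 0.00 cfs; ΣQ_DR = 51.50 cfs.
V = ΣQ_DR · Δt = 51.50 × 14400 s = 7.416 × 10^5 ft³.
Over A = 0.122 mi², depth = V / A = 2.62 in.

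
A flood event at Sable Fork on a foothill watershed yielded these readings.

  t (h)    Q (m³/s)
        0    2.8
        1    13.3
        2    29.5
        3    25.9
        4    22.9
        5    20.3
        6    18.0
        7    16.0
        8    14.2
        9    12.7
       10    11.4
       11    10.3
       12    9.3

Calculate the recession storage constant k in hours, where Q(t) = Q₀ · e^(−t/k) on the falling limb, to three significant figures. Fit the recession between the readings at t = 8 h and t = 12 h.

On the falling limb, Q drops from 14.2 to 9.3 m³/s between t = 8 h and t = 12 h (Δt = 4 h).
k = −Δt / ln(Q₂/Q₁) = −4 / ln(9.3/14.2) = 9.45 h.

k ≈ 9.45 h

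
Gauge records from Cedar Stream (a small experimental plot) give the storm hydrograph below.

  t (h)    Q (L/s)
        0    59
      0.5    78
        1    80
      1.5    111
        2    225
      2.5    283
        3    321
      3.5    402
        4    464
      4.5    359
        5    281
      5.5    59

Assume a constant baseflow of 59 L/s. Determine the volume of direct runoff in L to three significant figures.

V ≈ 3.63 × 10^6 L

Direct-runoff ordinates (Q − Q_b): 0.0, 19.0, 21.0, 52.0, 166.0, 224.0, 262.0, 343.0, 405.0, 300.0, 222.0, 0.0 L/s.
ΣQ_DR = 2014 L/s.
With Δt = 0.5 h = 1800 s, V = ΣQ_DR · Δt = 2014 × 1800 = 3.63 × 10^6 L.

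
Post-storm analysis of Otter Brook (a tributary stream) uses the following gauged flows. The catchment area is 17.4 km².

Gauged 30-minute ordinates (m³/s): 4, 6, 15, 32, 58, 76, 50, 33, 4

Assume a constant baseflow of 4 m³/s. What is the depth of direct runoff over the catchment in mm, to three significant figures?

d ≈ 25.0 mm

Direct runoff: 0.0, 2.0, 11.0, 28.0, 54.0, 72.0, 46.0, 29.0, 0.0 m³/s; ΣQ_DR = 242.0 m³/s.
V = ΣQ_DR · Δt = 242.0 × 1800 s = 4.356 × 10^5 m³.
Over A = 17.4 km², depth = V / A = 25.0 mm.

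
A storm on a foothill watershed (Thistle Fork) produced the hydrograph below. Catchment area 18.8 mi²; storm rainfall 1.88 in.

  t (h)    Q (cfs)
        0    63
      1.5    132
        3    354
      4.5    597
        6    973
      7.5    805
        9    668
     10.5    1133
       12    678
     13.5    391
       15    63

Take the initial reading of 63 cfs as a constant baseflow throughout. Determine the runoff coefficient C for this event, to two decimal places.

C ≈ 0.34

ΣQ_DR = 5164 cfs; V = ΣQ_DR·Δt = 2.789 × 10^7 ft³.
Runoff depth d = V / A = 0.6385 in.
C = d / P = 0.6385 / 1.88 = 0.34.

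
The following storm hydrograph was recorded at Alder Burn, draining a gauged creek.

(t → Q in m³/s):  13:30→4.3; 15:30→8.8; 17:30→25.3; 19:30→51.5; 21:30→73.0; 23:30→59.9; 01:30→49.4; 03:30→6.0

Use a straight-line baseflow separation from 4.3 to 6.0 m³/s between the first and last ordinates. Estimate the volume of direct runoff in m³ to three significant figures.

Direct-runoff ordinates (Q − Q_b): 0.00, 4.26, 20.51, 46.47, 67.73, 54.39, 43.64, 0.00 m³/s.
ΣQ_DR = 237.0 m³/s.
With Δt = 2 h = 7200 s, V = ΣQ_DR · Δt = 237.0 × 7200 = 1.71 × 10^6 m³.

V ≈ 1.71 × 10^6 m³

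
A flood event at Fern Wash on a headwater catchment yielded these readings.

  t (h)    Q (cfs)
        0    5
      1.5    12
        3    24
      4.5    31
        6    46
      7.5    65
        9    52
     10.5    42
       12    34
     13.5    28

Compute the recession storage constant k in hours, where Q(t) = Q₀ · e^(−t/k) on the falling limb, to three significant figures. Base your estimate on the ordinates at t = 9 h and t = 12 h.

k ≈ 7.06 h

On the falling limb, Q drops from 52 to 34 cfs between t = 9 h and t = 12 h (Δt = 3 h).
k = −Δt / ln(Q₂/Q₁) = −3 / ln(34/52) = 7.06 h.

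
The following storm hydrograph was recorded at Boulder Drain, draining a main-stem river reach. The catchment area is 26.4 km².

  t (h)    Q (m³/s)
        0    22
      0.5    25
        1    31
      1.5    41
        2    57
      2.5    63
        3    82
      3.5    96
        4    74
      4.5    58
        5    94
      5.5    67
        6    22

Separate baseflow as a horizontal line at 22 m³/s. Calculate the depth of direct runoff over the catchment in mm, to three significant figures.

d ≈ 30.4 mm

Direct runoff: 0.0, 3.0, 9.0, 19.0, 35.0, 41.0, 60.0, 74.0, 52.0, 36.0, 72.0, 45.0, 0.0 m³/s; ΣQ_DR = 446.0 m³/s.
V = ΣQ_DR · Δt = 446.0 × 1800 s = 8.028 × 10^5 m³.
Over A = 26.4 km², depth = V / A = 30.4 mm.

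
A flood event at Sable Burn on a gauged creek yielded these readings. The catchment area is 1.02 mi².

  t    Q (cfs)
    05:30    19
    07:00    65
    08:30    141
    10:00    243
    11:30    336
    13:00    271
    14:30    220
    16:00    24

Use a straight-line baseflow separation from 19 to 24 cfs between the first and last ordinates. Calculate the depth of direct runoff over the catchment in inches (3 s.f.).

d ≈ 2.61 in

Direct runoff: 0.00, 45.29, 120.57, 221.86, 314.14, 248.43, 196.71, 0.00 cfs; ΣQ_DR = 1147 cfs.
V = ΣQ_DR · Δt = 1147 × 5400 s = 6.194 × 10^6 ft³.
Over A = 1.02 mi², depth = V / A = 2.61 in.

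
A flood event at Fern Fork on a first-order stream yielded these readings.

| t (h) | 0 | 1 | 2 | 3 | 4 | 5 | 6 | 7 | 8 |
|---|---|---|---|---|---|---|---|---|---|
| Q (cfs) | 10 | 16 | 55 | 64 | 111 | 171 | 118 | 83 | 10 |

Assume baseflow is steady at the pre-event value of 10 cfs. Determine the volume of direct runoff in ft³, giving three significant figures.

V ≈ 1.97 × 10^6 ft³

Direct-runoff ordinates (Q − Q_b): 0.0, 6.0, 45.0, 54.0, 101.0, 161.0, 108.0, 73.0, 0.0 cfs.
ΣQ_DR = 548.0 cfs.
With Δt = 1 h = 3600 s, V = ΣQ_DR · Δt = 548.0 × 3600 = 1.97 × 10^6 ft³.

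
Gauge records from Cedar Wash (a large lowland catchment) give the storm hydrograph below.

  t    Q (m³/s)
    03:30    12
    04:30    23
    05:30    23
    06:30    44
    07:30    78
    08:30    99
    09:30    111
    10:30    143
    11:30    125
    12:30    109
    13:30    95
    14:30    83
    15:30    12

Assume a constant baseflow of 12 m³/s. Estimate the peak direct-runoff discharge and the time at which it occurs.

Q_p = 131.0 m³/s at t = 10:30

Subtracting baseflow gives direct-runoff ordinates: 0.0, 11.0, 11.0, 32.0, 66.0, 87.0, 99.0, 131.0, 113.0, 97.0, 83.0, 71.0, 0.0 m³/s.
The maximum is 131.0 m³/s, occurring at the reading for t = 10:30.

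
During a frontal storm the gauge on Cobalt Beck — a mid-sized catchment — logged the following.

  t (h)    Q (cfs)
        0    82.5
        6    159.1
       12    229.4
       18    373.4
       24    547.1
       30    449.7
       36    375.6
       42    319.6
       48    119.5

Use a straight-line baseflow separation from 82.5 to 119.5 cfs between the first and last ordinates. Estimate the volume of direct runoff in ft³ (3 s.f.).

V ≈ 3.77 × 10^7 ft³

Direct-runoff ordinates (Q − Q_b): 0.00, 71.97, 137.65, 277.02, 446.10, 344.07, 265.35, 204.72, 0.00 cfs.
ΣQ_DR = 1747 cfs.
With Δt = 6 h = 21600 s, V = ΣQ_DR · Δt = 1747 × 21600 = 3.77 × 10^7 ft³.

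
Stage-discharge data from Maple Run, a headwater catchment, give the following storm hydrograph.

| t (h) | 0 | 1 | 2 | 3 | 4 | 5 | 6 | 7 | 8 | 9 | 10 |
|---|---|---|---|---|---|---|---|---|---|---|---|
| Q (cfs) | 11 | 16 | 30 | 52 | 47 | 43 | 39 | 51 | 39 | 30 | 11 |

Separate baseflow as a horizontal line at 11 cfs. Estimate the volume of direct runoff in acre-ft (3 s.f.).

V ≈ 20.5 acre-ft

Direct-runoff ordinates (Q − Q_b): 0.0, 5.0, 19.0, 41.0, 36.0, 32.0, 28.0, 40.0, 28.0, 19.0, 0.0 cfs.
ΣQ_DR = 248.0 cfs.
With Δt = 1 h = 3600 s, V = ΣQ_DR · Δt = 248.0 × 3600 = 8.93 × 10^5 ft³ = 20.5 acre-ft.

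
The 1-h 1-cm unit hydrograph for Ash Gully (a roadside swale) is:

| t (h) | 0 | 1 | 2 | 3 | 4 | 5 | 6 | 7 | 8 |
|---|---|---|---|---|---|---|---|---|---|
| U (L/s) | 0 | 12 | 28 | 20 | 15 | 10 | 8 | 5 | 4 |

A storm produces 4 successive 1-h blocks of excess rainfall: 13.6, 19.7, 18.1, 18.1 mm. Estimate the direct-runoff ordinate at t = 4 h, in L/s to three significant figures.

By discrete convolution, Q_j = Σ (P_i / 10 mm) · U_{j−i}.
At t = 4 h (j=4): Q = (13.6/10)·15 + (19.7/10)·20 + (18.1/10)·28 + (18.1/10)·12 = 132 L/s.

Q ≈ 132 L/s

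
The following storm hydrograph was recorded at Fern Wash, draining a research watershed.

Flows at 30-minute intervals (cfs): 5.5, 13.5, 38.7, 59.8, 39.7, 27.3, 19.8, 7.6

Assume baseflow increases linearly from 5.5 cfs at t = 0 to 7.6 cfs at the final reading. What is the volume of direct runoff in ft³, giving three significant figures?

V ≈ 2.87 × 10^5 ft³

Direct-runoff ordinates (Q − Q_b): 0.00, 7.70, 32.60, 53.40, 33.00, 20.30, 12.50, 0.00 cfs.
ΣQ_DR = 159.5 cfs.
With Δt = 0.5 h = 1800 s, V = ΣQ_DR · Δt = 159.5 × 1800 = 2.87 × 10^5 ft³.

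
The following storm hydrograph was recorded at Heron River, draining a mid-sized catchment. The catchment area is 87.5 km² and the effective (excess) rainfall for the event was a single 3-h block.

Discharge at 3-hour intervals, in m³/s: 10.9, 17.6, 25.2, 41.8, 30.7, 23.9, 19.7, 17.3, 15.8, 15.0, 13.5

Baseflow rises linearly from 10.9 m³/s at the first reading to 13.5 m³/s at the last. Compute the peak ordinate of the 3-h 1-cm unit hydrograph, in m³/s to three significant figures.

Direct runoff: 0.00, 6.44, 13.78, 30.12, 18.76, 11.70, 7.24, 4.58, 2.82, 1.76, 0.00 m³/s; ΣQ_DR = 97.20 m³/s, peak = 30.12 m³/s.
Runoff depth d = ΣQ_DR·Δt / A = 97.20 × 10800 / (87.5 km²) = 12.00 mm.
The 1-cm UH is the DRH scaled by (10 mm)/d, so U_p = 30.12 × 10/12.00 = 25.1 m³/s.

U_p ≈ 25.1 m³/s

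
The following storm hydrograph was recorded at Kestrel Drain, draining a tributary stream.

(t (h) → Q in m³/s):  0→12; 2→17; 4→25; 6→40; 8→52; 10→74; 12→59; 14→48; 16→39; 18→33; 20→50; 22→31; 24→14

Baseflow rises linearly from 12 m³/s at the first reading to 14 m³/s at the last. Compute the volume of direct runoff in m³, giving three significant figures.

V ≈ 2.34 × 10^6 m³

Direct-runoff ordinates (Q − Q_b): 0.00, 4.83, 12.67, 27.50, 39.33, 61.17, 46.00, 34.83, 25.67, 19.50, 36.33, 17.17, 0.00 m³/s.
ΣQ_DR = 325.0 m³/s.
With Δt = 2 h = 7200 s, V = ΣQ_DR · Δt = 325.0 × 7200 = 2.34 × 10^6 m³.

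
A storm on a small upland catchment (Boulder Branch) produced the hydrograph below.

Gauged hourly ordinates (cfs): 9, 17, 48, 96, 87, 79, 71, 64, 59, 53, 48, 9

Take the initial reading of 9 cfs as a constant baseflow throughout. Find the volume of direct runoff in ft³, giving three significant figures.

Direct-runoff ordinates (Q − Q_b): 0.0, 8.0, 39.0, 87.0, 78.0, 70.0, 62.0, 55.0, 50.0, 44.0, 39.0, 0.0 cfs.
ΣQ_DR = 532.0 cfs.
With Δt = 1 h = 3600 s, V = ΣQ_DR · Δt = 532.0 × 3600 = 1.92 × 10^6 ft³.

V ≈ 1.92 × 10^6 ft³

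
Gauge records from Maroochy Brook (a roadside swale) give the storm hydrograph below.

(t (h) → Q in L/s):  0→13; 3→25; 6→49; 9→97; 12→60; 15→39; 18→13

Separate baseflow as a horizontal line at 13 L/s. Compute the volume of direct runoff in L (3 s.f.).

V ≈ 2.21 × 10^6 L

Direct-runoff ordinates (Q − Q_b): 0.0, 12.0, 36.0, 84.0, 47.0, 26.0, 0.0 L/s.
ΣQ_DR = 205.0 L/s.
With Δt = 3 h = 10800 s, V = ΣQ_DR · Δt = 205.0 × 10800 = 2.21 × 10^6 L.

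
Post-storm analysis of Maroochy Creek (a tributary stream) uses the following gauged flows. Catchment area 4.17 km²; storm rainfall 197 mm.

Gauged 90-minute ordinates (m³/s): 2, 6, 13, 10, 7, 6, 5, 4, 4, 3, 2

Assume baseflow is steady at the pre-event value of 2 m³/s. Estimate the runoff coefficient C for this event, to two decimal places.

C ≈ 0.26

ΣQ_DR = 40.00 m³/s; V = ΣQ_DR·Δt = 2.160 × 10^5 m³.
Runoff depth d = V / A = 51.80 mm.
C = d / P = 51.80 / 197 = 0.26.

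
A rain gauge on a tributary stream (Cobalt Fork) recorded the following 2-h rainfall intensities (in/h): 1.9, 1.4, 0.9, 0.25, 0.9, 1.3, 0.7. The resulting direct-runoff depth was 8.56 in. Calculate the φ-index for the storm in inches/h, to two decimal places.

φ ≈ 0.47 in/h

Only the 6 blocks with intensity above φ contribute runoff: 1.9, 1.4, 0.9, 0.9, 1.3, 0.7 in/h.
Σ(I−φ)·Δt = d  ⇒  (1.9+1.4+0.9+0.9+1.3+0.7 − 6φ)·2 = 8.56
φ = (7.100 − 8.56/2) / 6 = 0.47 in/h.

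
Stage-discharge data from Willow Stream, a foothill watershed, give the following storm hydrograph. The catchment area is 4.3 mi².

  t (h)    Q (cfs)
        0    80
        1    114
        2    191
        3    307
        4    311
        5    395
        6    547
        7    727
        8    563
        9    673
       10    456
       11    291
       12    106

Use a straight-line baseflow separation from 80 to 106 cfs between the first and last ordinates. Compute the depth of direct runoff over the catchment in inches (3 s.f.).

d ≈ 1.28 in

Direct runoff: 0.00, 31.83, 106.67, 220.50, 222.33, 304.17, 454.00, 631.83, 465.67, 573.50, 354.33, 187.17, 0.00 cfs; ΣQ_DR = 3552 cfs.
V = ΣQ_DR · Δt = 3552 × 3600 s = 1.279 × 10^7 ft³.
Over A = 4.3 mi², depth = V / A = 1.28 in.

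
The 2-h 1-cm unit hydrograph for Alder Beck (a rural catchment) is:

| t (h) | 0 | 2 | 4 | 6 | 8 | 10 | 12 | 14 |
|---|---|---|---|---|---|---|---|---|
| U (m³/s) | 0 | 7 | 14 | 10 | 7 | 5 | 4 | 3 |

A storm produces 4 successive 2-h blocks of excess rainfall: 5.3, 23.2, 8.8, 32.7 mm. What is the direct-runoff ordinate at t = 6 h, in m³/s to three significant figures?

Q ≈ 43.9 m³/s

By discrete convolution, Q_j = Σ (P_i / 10 mm) · U_{j−i}.
At t = 6 h (j=3): Q = (5.3/10)·10 + (23.2/10)·14 + (8.8/10)·7 + (32.7/10)·0 = 43.9 m³/s.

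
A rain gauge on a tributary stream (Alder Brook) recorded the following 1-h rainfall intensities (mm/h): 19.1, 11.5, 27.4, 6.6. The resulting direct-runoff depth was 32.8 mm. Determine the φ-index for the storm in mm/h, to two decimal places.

φ ≈ 8.40 mm/h

Only the 3 blocks with intensity above φ contribute runoff: 19.1, 11.5, 27.4 mm/h.
Σ(I−φ)·Δt = d  ⇒  (19.1+11.5+27.4 − 3φ)·1 = 32.8
φ = (58.00 − 32.8/1) / 3 = 8.40 mm/h.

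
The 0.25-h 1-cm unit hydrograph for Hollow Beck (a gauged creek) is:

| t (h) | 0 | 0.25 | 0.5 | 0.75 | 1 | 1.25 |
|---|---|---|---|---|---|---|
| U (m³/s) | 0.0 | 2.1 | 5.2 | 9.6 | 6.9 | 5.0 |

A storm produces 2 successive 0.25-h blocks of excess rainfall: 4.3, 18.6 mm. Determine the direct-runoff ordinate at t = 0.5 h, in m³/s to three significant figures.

By discrete convolution, Q_j = Σ (P_i / 10 mm) · U_{j−i}.
At t = 0.5 h (j=2): Q = (4.3/10)·5.2 + (18.6/10)·2.1 = 6.14 m³/s.

Q ≈ 6.14 m³/s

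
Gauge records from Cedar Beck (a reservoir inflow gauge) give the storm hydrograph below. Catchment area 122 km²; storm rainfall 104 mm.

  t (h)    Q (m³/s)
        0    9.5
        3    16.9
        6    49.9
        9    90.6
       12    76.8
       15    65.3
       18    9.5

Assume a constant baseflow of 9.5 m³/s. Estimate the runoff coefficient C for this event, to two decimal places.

ΣQ_DR = 252.0 m³/s; V = ΣQ_DR·Δt = 2.722 × 10^6 m³.
Runoff depth d = V / A = 22.31 mm.
C = d / P = 22.31 / 104 = 0.21.

C ≈ 0.21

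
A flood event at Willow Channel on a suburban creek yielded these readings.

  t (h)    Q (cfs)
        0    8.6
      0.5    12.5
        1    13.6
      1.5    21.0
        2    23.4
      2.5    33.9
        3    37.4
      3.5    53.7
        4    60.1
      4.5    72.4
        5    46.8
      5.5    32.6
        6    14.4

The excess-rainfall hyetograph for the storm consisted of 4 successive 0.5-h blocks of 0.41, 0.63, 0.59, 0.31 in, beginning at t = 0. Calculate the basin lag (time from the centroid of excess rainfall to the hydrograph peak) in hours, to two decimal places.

Centroid of excess rainfall: t_c = Σ P_i·t̄_i / ΣP_i = 0.9562 h (block centres at 0.25, 0.75, 1.25, 1.75 h).
Hydrograph peak occurs at t = 4.5 h, so basin lag t_L = 4.5 − 0.9562 = 3.54 h.

t_L ≈ 3.54 h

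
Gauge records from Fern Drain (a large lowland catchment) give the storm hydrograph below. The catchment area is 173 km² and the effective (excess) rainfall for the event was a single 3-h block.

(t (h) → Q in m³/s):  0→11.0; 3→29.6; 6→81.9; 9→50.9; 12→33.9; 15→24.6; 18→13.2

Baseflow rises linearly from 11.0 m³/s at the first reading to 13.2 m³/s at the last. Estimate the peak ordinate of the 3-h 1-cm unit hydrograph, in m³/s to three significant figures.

Direct runoff: 0.00, 18.23, 70.17, 38.80, 21.43, 11.77, 0.00 m³/s; ΣQ_DR = 160.4 m³/s, peak = 70.17 m³/s.
Runoff depth d = ΣQ_DR·Δt / A = 160.4 × 10800 / (173 km²) = 10.01 mm.
The 1-cm UH is the DRH scaled by (10 mm)/d, so U_p = 70.17 × 10/10.01 = 70.1 m³/s.

U_p ≈ 70.1 m³/s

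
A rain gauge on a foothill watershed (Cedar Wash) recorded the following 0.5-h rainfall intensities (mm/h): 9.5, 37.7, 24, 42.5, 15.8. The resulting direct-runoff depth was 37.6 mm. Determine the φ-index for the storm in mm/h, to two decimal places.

φ ≈ 11.20 mm/h

Only the 4 blocks with intensity above φ contribute runoff: 37.7, 24, 42.5, 15.8 mm/h.
Σ(I−φ)·Δt = d  ⇒  (37.7+24+42.5+15.8 − 4φ)·0.5 = 37.6
φ = (120.0 − 37.6/0.5) / 4 = 11.20 mm/h.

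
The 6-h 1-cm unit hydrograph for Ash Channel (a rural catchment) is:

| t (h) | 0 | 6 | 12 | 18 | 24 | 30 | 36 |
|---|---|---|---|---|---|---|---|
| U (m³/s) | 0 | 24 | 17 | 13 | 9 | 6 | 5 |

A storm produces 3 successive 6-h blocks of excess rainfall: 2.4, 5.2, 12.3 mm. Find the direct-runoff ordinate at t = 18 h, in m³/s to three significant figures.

By discrete convolution, Q_j = Σ (P_i / 10 mm) · U_{j−i}.
At t = 18 h (j=3): Q = (2.4/10)·13 + (5.2/10)·17 + (12.3/10)·24 = 41.5 m³/s.

Q ≈ 41.5 m³/s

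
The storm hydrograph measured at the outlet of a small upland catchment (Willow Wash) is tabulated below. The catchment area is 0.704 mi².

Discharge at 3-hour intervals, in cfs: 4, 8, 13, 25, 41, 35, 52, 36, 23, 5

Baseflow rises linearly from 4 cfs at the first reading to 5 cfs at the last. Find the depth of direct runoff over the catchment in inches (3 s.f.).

Direct runoff: 0.00, 3.89, 8.78, 20.67, 36.56, 30.44, 47.33, 31.22, 18.11, 0.00 cfs; ΣQ_DR = 197.0 cfs.
V = ΣQ_DR · Δt = 197.0 × 10800 s = 2.128 × 10^6 ft³.
Over A = 0.704 mi², depth = V / A = 1.30 in.

d ≈ 1.30 in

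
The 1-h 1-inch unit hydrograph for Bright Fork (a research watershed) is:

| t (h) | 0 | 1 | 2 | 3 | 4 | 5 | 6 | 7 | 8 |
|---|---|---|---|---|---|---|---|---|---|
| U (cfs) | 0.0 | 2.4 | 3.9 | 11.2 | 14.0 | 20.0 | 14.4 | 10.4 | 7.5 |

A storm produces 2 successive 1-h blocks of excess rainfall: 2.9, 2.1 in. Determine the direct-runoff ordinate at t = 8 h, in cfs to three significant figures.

By discrete convolution, Q_j = Σ (P_i / 1 in) · U_{j−i}.
At t = 8 h (j=8): Q = (2.9/1)·7.5 + (2.1/1)·10.4 = 43.6 cfs.

Q ≈ 43.6 cfs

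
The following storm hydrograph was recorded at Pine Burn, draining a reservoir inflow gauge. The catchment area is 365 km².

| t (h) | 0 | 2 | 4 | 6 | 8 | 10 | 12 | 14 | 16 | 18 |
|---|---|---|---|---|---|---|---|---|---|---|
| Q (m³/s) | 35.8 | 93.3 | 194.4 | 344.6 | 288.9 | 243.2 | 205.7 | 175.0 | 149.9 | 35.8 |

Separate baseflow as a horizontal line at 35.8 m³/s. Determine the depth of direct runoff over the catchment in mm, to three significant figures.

Direct runoff: 0.0, 57.5, 158.6, 308.8, 253.1, 207.4, 169.9, 139.2, 114.1, 0.0 m³/s; ΣQ_DR = 1409 m³/s.
V = ΣQ_DR · Δt = 1409 × 7200 s = 1.014 × 10^7 m³.
Over A = 365 km², depth = V / A = 27.8 mm.

d ≈ 27.8 mm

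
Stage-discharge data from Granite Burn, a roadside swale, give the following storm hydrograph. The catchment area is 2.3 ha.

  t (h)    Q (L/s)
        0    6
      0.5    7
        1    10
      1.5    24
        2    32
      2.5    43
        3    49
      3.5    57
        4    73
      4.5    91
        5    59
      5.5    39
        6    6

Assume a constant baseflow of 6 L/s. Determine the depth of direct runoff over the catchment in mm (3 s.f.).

Direct runoff: 0.0, 1.0, 4.0, 18.0, 26.0, 37.0, 43.0, 51.0, 67.0, 85.0, 53.0, 33.0, 0.0 L/s; ΣQ_DR = 418.0 L/s.
V = ΣQ_DR · Δt = 418.0 × 1800 s = 7.524 × 10^5 L.
Over A = 2.3 ha, depth = V / A = 32.7 mm.

d ≈ 32.7 mm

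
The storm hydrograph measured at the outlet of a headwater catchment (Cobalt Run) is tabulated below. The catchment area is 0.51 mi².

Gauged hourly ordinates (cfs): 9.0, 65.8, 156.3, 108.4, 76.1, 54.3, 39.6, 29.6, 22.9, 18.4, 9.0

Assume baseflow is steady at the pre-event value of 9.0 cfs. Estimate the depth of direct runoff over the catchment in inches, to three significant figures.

Direct runoff: 0.0, 56.8, 147.3, 99.4, 67.1, 45.3, 30.6, 20.6, 13.9, 9.4, 0.0 cfs; ΣQ_DR = 490.4 cfs.
V = ΣQ_DR · Δt = 490.4 × 3600 s = 1.765 × 10^6 ft³.
Over A = 0.51 mi², depth = V / A = 1.49 in.

d ≈ 1.49 in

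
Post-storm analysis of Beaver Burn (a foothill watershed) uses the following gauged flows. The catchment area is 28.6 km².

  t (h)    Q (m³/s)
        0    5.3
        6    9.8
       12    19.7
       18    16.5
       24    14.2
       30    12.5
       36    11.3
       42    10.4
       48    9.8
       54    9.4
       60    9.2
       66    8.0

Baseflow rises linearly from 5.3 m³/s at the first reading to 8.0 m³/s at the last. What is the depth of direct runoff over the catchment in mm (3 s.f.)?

Direct runoff: 0.00, 4.25, 13.91, 10.46, 7.92, 5.97, 4.53, 3.38, 2.54, 1.89, 1.45, 0.00 m³/s; ΣQ_DR = 56.30 m³/s.
V = ΣQ_DR · Δt = 56.30 × 21600 s = 1.216 × 10^6 m³.
Over A = 28.6 km², depth = V / A = 42.5 mm.

d ≈ 42.5 mm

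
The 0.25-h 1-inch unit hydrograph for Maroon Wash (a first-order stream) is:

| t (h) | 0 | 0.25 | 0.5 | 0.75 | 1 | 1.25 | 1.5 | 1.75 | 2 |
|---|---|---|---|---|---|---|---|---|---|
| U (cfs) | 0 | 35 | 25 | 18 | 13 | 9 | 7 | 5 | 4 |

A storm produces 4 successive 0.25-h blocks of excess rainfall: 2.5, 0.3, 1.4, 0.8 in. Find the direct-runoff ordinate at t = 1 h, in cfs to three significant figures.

Q ≈ 101 cfs

By discrete convolution, Q_j = Σ (P_i / 1 in) · U_{j−i}.
At t = 1 h (j=4): Q = (2.5/1)·13 + (0.3/1)·18 + (1.4/1)·25 + (0.8/1)·35 = 101 cfs.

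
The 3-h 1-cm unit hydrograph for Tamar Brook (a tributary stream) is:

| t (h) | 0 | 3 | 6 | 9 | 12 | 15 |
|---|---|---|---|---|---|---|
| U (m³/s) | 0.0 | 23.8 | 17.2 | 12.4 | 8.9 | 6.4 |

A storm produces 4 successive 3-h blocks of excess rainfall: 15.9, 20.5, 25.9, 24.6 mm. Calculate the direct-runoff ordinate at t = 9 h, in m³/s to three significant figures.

Q ≈ 117 m³/s

By discrete convolution, Q_j = Σ (P_i / 10 mm) · U_{j−i}.
At t = 9 h (j=3): Q = (15.9/10)·12.4 + (20.5/10)·17.2 + (25.9/10)·23.8 + (24.6/10)·0.0 = 117 m³/s.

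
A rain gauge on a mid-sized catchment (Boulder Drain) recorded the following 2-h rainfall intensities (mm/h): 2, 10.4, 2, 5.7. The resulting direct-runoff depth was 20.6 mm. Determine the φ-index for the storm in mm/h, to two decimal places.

Only the 2 blocks with intensity above φ contribute runoff: 10.4, 5.7 mm/h.
Σ(I−φ)·Δt = d  ⇒  (10.4+5.7 − 2φ)·2 = 20.6
φ = (16.10 − 20.6/2) / 2 = 2.90 mm/h.

φ ≈ 2.90 mm/h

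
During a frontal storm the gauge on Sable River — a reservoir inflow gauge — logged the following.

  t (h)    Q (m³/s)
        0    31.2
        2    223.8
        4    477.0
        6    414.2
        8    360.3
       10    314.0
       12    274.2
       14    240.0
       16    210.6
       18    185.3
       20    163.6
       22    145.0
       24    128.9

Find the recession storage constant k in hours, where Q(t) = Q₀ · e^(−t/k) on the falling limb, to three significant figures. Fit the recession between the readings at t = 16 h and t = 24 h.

k ≈ 16.3 h

On the falling limb, Q drops from 210.6 to 128.9 m³/s between t = 16 h and t = 24 h (Δt = 8 h).
k = −Δt / ln(Q₂/Q₁) = −8 / ln(128.9/210.6) = 16.3 h.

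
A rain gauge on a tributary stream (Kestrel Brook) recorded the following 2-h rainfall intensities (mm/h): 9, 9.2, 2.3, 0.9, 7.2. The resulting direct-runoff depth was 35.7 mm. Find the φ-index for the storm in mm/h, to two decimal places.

φ ≈ 2.52 mm/h

Only the 3 blocks with intensity above φ contribute runoff: 9, 9.2, 7.2 mm/h.
Σ(I−φ)·Δt = d  ⇒  (9+9.2+7.2 − 3φ)·2 = 35.7
φ = (25.40 − 35.7/2) / 3 = 2.52 mm/h.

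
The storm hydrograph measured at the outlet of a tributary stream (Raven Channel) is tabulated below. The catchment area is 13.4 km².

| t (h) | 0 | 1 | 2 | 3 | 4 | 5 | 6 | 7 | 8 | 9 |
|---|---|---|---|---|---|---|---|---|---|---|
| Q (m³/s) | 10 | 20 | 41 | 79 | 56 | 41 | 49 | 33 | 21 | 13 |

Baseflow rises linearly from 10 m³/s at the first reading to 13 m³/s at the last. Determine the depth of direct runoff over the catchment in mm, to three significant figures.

d ≈ 66.6 mm

Direct runoff: 0.00, 9.67, 30.33, 68.00, 44.67, 29.33, 37.00, 20.67, 8.33, 0.00 m³/s; ΣQ_DR = 248.0 m³/s.
V = ΣQ_DR · Δt = 248.0 × 3600 s = 8.928 × 10^5 m³.
Over A = 13.4 km², depth = V / A = 66.6 mm.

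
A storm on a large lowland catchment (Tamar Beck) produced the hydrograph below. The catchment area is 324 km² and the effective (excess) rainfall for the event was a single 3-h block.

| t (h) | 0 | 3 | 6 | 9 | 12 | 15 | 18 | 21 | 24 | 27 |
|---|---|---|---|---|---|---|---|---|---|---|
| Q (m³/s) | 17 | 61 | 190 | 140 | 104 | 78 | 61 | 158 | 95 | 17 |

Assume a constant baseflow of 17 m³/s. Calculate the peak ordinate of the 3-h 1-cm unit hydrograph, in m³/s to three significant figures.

U_p ≈ 69.1 m³/s

Direct runoff: 0.0, 44.0, 173.0, 123.0, 87.0, 61.0, 44.0, 141.0, 78.0, 0.0 m³/s; ΣQ_DR = 751.0 m³/s, peak = 173.0 m³/s.
Runoff depth d = ΣQ_DR·Δt / A = 751.0 × 10800 / (324 km²) = 25.03 mm.
The 1-cm UH is the DRH scaled by (10 mm)/d, so U_p = 173.0 × 10/25.03 = 69.1 m³/s.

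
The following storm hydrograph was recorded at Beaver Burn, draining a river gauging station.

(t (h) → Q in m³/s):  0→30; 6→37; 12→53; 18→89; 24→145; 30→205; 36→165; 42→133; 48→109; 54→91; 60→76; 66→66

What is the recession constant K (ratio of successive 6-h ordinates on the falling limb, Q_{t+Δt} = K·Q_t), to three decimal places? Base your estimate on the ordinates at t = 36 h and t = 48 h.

K ≈ 0.813

Using the recession-limb readings at t = 36 h and t = 48 h: Q falls from 165 to 109 m³/s over 2 intervals.
K = (Q₂/Q₁)^(1/2) = (109/165)^(1/2) = 0.813.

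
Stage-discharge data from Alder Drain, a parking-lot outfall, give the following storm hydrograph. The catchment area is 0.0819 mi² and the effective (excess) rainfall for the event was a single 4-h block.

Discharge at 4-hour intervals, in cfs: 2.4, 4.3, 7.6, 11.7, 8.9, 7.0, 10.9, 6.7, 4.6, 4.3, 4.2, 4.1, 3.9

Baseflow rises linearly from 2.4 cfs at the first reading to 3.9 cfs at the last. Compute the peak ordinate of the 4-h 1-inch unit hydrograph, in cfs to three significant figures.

U_p ≈ 2.97 cfs

Direct runoff: 0.00, 1.77, 4.95, 8.93, 6.00, 3.98, 7.75, 3.42, 1.20, 0.78, 0.55, 0.33, 0.00 cfs; ΣQ_DR = 39.65 cfs, peak = 8.93 cfs.
Runoff depth d = ΣQ_DR·Δt / A = 39.65 × 14400 / (0.0819 mi²) = 3.001 in.
The 1-inch UH is the DRH scaled by (1 in)/d, so U_p = 8.93 × 1/3.001 = 2.97 cfs.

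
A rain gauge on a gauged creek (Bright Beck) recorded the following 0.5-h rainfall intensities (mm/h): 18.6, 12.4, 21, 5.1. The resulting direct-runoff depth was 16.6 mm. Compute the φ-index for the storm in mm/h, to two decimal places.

Only the 3 blocks with intensity above φ contribute runoff: 18.6, 12.4, 21 mm/h.
Σ(I−φ)·Δt = d  ⇒  (18.6+12.4+21 − 3φ)·0.5 = 16.6
φ = (52.00 − 16.6/0.5) / 3 = 6.27 mm/h.

φ ≈ 6.27 mm/h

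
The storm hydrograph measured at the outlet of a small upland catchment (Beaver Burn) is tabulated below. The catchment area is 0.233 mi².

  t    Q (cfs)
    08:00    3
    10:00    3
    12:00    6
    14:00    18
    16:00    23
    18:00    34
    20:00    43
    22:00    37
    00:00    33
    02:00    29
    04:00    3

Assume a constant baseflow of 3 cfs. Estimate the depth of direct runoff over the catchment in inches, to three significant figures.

d ≈ 2.65 in

Direct runoff: 0.0, 0.0, 3.0, 15.0, 20.0, 31.0, 40.0, 34.0, 30.0, 26.0, 0.0 cfs; ΣQ_DR = 199.0 cfs.
V = ΣQ_DR · Δt = 199.0 × 7200 s = 1.433 × 10^6 ft³.
Over A = 0.233 mi², depth = V / A = 2.65 in.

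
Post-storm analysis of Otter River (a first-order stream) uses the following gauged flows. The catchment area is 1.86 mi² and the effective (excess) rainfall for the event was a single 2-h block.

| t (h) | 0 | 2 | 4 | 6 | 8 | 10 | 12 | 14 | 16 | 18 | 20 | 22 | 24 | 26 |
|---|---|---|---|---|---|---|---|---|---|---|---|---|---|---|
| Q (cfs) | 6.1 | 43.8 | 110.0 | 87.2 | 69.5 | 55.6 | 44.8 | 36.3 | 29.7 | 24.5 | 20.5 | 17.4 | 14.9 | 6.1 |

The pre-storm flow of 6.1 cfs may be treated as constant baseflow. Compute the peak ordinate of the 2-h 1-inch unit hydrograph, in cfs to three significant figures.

Direct runoff: 0.0, 37.7, 103.9, 81.1, 63.4, 49.5, 38.7, 30.2, 23.6, 18.4, 14.4, 11.3, 8.8, 0.0 cfs; ΣQ_DR = 481.0 cfs, peak = 103.9 cfs.
Runoff depth d = ΣQ_DR·Δt / A = 481.0 × 7200 / (1.86 mi²) = 0.8015 in.
The 1-inch UH is the DRH scaled by (1 in)/d, so U_p = 103.9 × 1/0.8015 = 130 cfs.

U_p ≈ 130 cfs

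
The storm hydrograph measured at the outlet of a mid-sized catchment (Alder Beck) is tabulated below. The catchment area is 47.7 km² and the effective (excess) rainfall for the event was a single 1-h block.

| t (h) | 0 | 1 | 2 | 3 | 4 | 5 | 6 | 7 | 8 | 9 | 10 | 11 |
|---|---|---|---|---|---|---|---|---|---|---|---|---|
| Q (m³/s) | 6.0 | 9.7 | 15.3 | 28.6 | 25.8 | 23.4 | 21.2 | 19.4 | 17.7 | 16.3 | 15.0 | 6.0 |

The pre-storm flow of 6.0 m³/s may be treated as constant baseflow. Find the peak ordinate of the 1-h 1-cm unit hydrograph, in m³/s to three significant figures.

Direct runoff: 0.0, 3.7, 9.3, 22.6, 19.8, 17.4, 15.2, 13.4, 11.7, 10.3, 9.0, 0.0 m³/s; ΣQ_DR = 132.4 m³/s, peak = 22.6 m³/s.
Runoff depth d = ΣQ_DR·Δt / A = 132.4 × 3600 / (47.7 km²) = 9.992 mm.
The 1-cm UH is the DRH scaled by (10 mm)/d, so U_p = 22.6 × 10/9.992 = 22.6 m³/s.

U_p ≈ 22.6 m³/s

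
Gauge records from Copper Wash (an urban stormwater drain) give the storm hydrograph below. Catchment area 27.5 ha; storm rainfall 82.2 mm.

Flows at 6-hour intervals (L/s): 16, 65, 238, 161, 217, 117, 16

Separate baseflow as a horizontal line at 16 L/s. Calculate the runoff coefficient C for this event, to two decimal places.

ΣQ_DR = 718.0 L/s; V = ΣQ_DR·Δt = 1.551 × 10^7 L.
Runoff depth d = V / A = 56.40 mm.
C = d / P = 56.40 / 82.2 = 0.69.

C ≈ 0.69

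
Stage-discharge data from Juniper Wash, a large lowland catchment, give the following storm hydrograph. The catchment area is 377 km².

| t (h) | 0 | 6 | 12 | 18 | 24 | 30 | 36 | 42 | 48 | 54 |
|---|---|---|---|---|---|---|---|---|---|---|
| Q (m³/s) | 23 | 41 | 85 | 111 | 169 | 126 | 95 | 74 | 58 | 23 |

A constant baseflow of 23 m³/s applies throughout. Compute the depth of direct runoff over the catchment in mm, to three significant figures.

Direct runoff: 0.0, 18.0, 62.0, 88.0, 146.0, 103.0, 72.0, 51.0, 35.0, 0.0 m³/s; ΣQ_DR = 575.0 m³/s.
V = ΣQ_DR · Δt = 575.0 × 21600 s = 1.242 × 10^7 m³.
Over A = 377 km², depth = V / A = 32.9 mm.

d ≈ 32.9 mm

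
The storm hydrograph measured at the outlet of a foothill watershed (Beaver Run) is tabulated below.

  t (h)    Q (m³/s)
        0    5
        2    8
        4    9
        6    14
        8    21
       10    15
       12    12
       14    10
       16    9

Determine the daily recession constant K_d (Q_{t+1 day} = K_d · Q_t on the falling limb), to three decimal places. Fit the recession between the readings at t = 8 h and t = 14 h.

K_d ≈ 0.051

Between t = 8 h and t = 14 h the flow falls from 21 to 10 m³/s over 3×2 h = 6 h.
Per-interval ratio K = (10/21)^(1/3) = 0.7809; K_d = K^(24/2) = 0.051.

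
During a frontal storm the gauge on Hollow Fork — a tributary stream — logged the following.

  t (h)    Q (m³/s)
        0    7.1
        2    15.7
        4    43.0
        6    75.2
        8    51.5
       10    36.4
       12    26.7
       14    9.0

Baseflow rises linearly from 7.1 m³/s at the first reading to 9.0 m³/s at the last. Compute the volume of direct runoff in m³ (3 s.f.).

V ≈ 1.44 × 10^6 m³

Direct-runoff ordinates (Q − Q_b): 0.00, 8.33, 35.36, 67.29, 43.31, 27.94, 17.97, 0.00 m³/s.
ΣQ_DR = 200.2 m³/s.
With Δt = 2 h = 7200 s, V = ΣQ_DR · Δt = 200.2 × 7200 = 1.44 × 10^6 m³.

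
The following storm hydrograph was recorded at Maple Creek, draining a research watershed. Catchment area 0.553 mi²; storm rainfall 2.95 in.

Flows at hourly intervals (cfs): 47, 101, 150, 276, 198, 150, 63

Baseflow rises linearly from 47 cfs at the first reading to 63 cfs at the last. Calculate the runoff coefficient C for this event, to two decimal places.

C ≈ 0.57

ΣQ_DR = 600.0 cfs; V = ΣQ_DR·Δt = 2.160 × 10^6 ft³.
Runoff depth d = V / A = 1.681 in.
C = d / P = 1.681 / 2.95 = 0.57.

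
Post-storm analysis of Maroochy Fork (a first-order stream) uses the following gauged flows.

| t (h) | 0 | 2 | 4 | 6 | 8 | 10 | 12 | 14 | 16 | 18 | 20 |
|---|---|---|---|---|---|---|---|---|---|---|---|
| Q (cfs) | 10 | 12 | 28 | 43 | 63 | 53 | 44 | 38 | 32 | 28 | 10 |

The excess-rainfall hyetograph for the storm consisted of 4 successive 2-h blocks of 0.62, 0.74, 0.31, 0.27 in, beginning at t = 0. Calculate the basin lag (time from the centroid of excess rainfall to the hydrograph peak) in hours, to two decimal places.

Centroid of excess rainfall: t_c = Σ P_i·t̄_i / ΣP_i = 3.2371 h (block centres at 1, 3, 5, 7 h).
Hydrograph peak occurs at t = 8 h, so basin lag t_L = 8 − 3.2371 = 4.76 h.

t_L ≈ 4.76 h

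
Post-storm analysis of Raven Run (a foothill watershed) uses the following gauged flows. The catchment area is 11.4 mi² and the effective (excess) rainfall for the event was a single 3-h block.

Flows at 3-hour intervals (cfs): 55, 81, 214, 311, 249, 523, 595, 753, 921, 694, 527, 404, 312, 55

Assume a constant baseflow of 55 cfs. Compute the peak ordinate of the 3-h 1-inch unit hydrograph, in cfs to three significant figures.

U_p ≈ 431 cfs

Direct runoff: 0.0, 26.0, 159.0, 256.0, 194.0, 468.0, 540.0, 698.0, 866.0, 639.0, 472.0, 349.0, 257.0, 0.0 cfs; ΣQ_DR = 4924 cfs, peak = 866.0 cfs.
Runoff depth d = ΣQ_DR·Δt / A = 4924 × 10800 / (11.4 mi²) = 2.008 in.
The 1-inch UH is the DRH scaled by (1 in)/d, so U_p = 866.0 × 1/2.008 = 431 cfs.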